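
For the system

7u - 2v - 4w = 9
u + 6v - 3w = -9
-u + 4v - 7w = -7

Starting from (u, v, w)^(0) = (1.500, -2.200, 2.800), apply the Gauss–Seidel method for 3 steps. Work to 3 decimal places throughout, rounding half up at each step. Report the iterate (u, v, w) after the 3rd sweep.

(0.809, -1.670, -0.070)

Iteration 1:
  u = (9 - (-2)·-2.200 - (-4)·2.800) / (7) = 2.257
  v = (-9 - (1)·2.257 - (-3)·2.800) / (6) = -0.476
  w = (-7 - (-1)·2.257 - (4)·-0.476) / (-7) = 0.406
Iteration 2:
  u = (9 - (-2)·-0.476 - (-4)·0.406) / (7) = 1.382
  v = (-9 - (1)·1.382 - (-3)·0.406) / (6) = -1.527
  w = (-7 - (-1)·1.382 - (4)·-1.527) / (-7) = -0.070
Iteration 3:
  u = (9 - (-2)·-1.527 - (-4)·-0.070) / (7) = 0.809
  v = (-9 - (1)·0.809 - (-3)·-0.070) / (6) = -1.670
  w = (-7 - (-1)·0.809 - (4)·-1.670) / (-7) = -0.070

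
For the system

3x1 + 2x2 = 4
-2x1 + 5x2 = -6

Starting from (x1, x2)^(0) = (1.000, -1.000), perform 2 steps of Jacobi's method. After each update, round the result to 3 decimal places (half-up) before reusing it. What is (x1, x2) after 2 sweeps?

Iteration 1:
  x1 = (4 - (2)·-1.000) / (3) = 2.000
  x2 = (-6 - (-2)·1.000) / (5) = -0.800
Iteration 2:
  x1 = (4 - (2)·-0.800) / (3) = 1.867
  x2 = (-6 - (-2)·2.000) / (5) = -0.400

(1.867, -0.400)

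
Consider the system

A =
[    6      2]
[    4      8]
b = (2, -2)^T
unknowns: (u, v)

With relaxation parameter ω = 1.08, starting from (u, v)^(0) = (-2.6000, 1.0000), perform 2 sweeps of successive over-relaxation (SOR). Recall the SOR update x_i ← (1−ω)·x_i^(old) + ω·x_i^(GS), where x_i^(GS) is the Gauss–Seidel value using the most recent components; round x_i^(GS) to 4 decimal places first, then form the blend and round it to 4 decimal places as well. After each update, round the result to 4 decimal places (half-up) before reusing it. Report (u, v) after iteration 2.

Iteration 1:
  u: GS value = (2 - (2)·1.0000) / (6) = 0.0000;  u ← (1−ω)·-2.6000 + ω·0.0000 = 0.2080
  v: GS value = (-2 - (4)·0.2080) / (8) = -0.3540;  v ← (1−ω)·1.0000 + ω·-0.3540 = -0.4623
Iteration 2:
  u: GS value = (2 - (2)·-0.4623) / (6) = 0.4874;  u ← (1−ω)·0.2080 + ω·0.4874 = 0.5098
  v: GS value = (-2 - (4)·0.5098) / (8) = -0.5049;  v ← (1−ω)·-0.4623 + ω·-0.5049 = -0.5083

(0.5098, -0.5083)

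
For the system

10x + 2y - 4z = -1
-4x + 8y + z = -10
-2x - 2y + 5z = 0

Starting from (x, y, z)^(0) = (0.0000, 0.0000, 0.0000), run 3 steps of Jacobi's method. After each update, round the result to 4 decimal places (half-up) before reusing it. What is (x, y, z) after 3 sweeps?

Iteration 1:
  x = (-1 - (2)·0.0000 - (-4)·0.0000) / (10) = -0.1000
  y = (-10 - (-4)·0.0000 - (1)·0.0000) / (8) = -1.2500
  z = (0 - (-2)·0.0000 - (-2)·0.0000) / (5) = 0.0000
Iteration 2:
  x = (-1 - (2)·-1.2500 - (-4)·0.0000) / (10) = 0.1500
  y = (-10 - (-4)·-0.1000 - (1)·0.0000) / (8) = -1.3000
  z = (0 - (-2)·-0.1000 - (-2)·-1.2500) / (5) = -0.5400
Iteration 3:
  x = (-1 - (2)·-1.3000 - (-4)·-0.5400) / (10) = -0.0560
  y = (-10 - (-4)·0.1500 - (1)·-0.5400) / (8) = -1.1075
  z = (0 - (-2)·0.1500 - (-2)·-1.3000) / (5) = -0.4600

(-0.0560, -1.1075, -0.4600)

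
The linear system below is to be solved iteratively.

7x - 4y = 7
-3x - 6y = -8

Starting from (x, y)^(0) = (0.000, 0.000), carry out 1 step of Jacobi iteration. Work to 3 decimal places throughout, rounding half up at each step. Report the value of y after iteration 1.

1.333

Iteration 1:
  x = (7 - (-4)·0.000) / (7) = 1.000
  y = (-8 - (-3)·0.000) / (-6) = 1.333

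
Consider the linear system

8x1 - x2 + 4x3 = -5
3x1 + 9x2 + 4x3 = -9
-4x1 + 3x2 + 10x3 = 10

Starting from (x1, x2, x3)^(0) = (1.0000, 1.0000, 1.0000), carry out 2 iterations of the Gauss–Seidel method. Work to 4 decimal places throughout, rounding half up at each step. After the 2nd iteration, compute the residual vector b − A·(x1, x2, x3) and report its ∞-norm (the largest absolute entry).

0.6026

Iteration 1:
  x1 = (-5 - (-1)·1.0000 - (4)·1.0000) / (8) = -1.0000
  x2 = (-9 - (3)·-1.0000 - (4)·1.0000) / (9) = -1.1111
  x3 = (10 - (-4)·-1.0000 - (3)·-1.1111) / (10) = 0.9333
Iteration 2:
  x1 = (-5 - (-1)·-1.1111 - (4)·0.9333) / (8) = -1.2305
  x2 = (-9 - (3)·-1.2305 - (4)·0.9333) / (9) = -1.0046
  x3 = (10 - (-4)·-1.2305 - (3)·-1.0046) / (10) = 0.8092
Residual b − A·x = (0.6026, 0.4961, -0.0002); ∞-norm = 0.6026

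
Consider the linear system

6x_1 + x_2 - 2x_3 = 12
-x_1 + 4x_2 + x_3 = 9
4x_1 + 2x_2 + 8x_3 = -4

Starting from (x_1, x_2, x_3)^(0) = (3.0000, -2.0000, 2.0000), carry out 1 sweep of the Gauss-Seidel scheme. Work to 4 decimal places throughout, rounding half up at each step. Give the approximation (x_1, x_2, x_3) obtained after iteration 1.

(3.0000, 2.5000, -2.6250)

Iteration 1:
  x_1 = (12 - (1)·-2.0000 - (-2)·2.0000) / (6) = 3.0000
  x_2 = (9 - (-1)·3.0000 - (1)·2.0000) / (4) = 2.5000
  x_3 = (-4 - (4)·3.0000 - (2)·2.5000) / (8) = -2.6250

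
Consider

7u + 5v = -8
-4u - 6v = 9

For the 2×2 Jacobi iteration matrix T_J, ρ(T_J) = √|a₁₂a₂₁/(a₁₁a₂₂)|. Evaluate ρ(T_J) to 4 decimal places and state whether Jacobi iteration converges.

0.6901

a₁₂a₂₁/(a₁₁a₂₂) = (5)·(-4) / ((7)·(-6)) = 0.476190
ρ = √|0.476190| = √0.476190 = 0.6901
ρ < 1, so Jacobi converges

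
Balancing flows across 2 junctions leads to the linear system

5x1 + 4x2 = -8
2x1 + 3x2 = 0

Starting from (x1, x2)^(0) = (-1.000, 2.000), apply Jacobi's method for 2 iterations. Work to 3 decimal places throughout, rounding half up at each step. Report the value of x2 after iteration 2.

2.133

Iteration 1:
  x1 = (-8 - (4)·2.000) / (5) = -3.200
  x2 = (0 - (2)·-1.000) / (3) = 0.667
Iteration 2:
  x1 = (-8 - (4)·0.667) / (5) = -2.134
  x2 = (0 - (2)·-3.200) / (3) = 2.133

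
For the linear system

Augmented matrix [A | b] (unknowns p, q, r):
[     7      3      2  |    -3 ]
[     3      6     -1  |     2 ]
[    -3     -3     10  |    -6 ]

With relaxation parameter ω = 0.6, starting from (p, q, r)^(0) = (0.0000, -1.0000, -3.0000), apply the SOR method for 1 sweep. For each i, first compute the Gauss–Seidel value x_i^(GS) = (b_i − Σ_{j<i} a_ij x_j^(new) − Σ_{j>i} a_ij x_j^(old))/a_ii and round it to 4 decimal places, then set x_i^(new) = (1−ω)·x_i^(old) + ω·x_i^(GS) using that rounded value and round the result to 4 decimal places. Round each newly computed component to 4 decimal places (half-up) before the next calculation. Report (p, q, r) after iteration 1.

Iteration 1:
  p: GS value = (-3 - (3)·-1.0000 - (2)·-3.0000) / (7) = 0.8571;  p ← (1−ω)·0.0000 + ω·0.8571 = 0.5143
  q: GS value = (2 - (3)·0.5143 - (-1)·-3.0000) / (6) = -0.4238;  q ← (1−ω)·-1.0000 + ω·-0.4238 = -0.6543
  r: GS value = (-6 - (-3)·0.5143 - (-3)·-0.6543) / (10) = -0.6420;  r ← (1−ω)·-3.0000 + ω·-0.6420 = -1.5852

(0.5143, -0.6543, -1.5852)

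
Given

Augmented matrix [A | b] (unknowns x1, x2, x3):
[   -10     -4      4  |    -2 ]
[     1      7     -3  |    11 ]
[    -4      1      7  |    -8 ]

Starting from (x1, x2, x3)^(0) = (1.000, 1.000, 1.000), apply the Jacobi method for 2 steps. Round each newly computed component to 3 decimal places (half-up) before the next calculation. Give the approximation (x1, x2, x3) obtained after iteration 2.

Iteration 1:
  x1 = (-2 - (-4)·1.000 - (4)·1.000) / (-10) = 0.200
  x2 = (11 - (1)·1.000 - (-3)·1.000) / (7) = 1.857
  x3 = (-8 - (-4)·1.000 - (1)·1.000) / (7) = -0.714
Iteration 2:
  x1 = (-2 - (-4)·1.857 - (4)·-0.714) / (-10) = -0.828
  x2 = (11 - (1)·0.200 - (-3)·-0.714) / (7) = 1.237
  x3 = (-8 - (-4)·0.200 - (1)·1.857) / (7) = -1.294

(-0.828, 1.237, -1.294)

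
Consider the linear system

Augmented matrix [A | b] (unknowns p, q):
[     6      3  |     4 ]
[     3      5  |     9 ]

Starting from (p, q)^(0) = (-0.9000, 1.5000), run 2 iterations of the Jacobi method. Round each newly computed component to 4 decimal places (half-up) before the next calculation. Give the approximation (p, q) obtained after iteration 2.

(-0.5033, 1.8500)

Iteration 1:
  p = (4 - (3)·1.5000) / (6) = -0.0833
  q = (9 - (3)·-0.9000) / (5) = 2.3400
Iteration 2:
  p = (4 - (3)·2.3400) / (6) = -0.5033
  q = (9 - (3)·-0.0833) / (5) = 1.8500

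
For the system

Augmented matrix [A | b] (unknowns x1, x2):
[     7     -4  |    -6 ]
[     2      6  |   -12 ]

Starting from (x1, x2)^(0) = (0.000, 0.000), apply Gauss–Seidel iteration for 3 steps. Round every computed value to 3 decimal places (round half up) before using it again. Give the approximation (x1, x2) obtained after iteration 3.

(-1.650, -1.450)

Iteration 1:
  x1 = (-6 - (-4)·0.000) / (7) = -0.857
  x2 = (-12 - (2)·-0.857) / (6) = -1.714
Iteration 2:
  x1 = (-6 - (-4)·-1.714) / (7) = -1.837
  x2 = (-12 - (2)·-1.837) / (6) = -1.388
Iteration 3:
  x1 = (-6 - (-4)·-1.388) / (7) = -1.650
  x2 = (-12 - (2)·-1.650) / (6) = -1.450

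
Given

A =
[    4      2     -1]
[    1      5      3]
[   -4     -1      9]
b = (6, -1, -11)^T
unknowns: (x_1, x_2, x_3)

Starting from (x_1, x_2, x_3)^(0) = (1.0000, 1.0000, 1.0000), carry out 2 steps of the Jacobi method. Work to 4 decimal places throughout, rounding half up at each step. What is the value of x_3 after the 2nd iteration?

Iteration 1:
  x_1 = (6 - (2)·1.0000 - (-1)·1.0000) / (4) = 1.2500
  x_2 = (-1 - (1)·1.0000 - (3)·1.0000) / (5) = -1.0000
  x_3 = (-11 - (-4)·1.0000 - (-1)·1.0000) / (9) = -0.6667
Iteration 2:
  x_1 = (6 - (2)·-1.0000 - (-1)·-0.6667) / (4) = 1.8333
  x_2 = (-1 - (1)·1.2500 - (3)·-0.6667) / (5) = -0.0500
  x_3 = (-11 - (-4)·1.2500 - (-1)·-1.0000) / (9) = -0.7778

-0.7778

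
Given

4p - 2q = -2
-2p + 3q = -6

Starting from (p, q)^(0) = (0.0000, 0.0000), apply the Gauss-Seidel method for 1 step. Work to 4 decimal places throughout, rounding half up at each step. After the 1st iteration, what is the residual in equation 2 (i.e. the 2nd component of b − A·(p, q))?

-0.0001

Iteration 1:
  p = (-2 - (-2)·0.0000) / (4) = -0.5000
  q = (-6 - (-2)·-0.5000) / (3) = -2.3333
Residual b − A·x = (-4.6666, -0.0001)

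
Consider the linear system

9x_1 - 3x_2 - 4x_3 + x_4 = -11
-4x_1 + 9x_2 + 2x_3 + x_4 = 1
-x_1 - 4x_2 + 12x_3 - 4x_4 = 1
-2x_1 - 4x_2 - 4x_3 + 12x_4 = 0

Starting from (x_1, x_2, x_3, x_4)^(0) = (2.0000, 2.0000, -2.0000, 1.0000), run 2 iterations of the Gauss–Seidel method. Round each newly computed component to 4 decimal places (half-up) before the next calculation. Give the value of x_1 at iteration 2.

Iteration 1:
  x_1 = (-11 - (-3)·2.0000 - (-4)·-2.0000 - (1)·1.0000) / (9) = -1.5556
  x_2 = (1 - (-4)·-1.5556 - (2)·-2.0000 - (1)·1.0000) / (9) = -0.2469
  x_3 = (1 - (-1)·-1.5556 - (-4)·-0.2469 - (-4)·1.0000) / (12) = 0.2047
  x_4 = (0 - (-2)·-1.5556 - (-4)·-0.2469 - (-4)·0.2047) / (12) = -0.2733
Iteration 2:
  x_1 = (-11 - (-3)·-0.2469 - (-4)·0.2047 - (1)·-0.2733) / (9) = -1.1832
  x_2 = (1 - (-4)·-1.1832 - (2)·0.2047 - (1)·-0.2733) / (9) = -0.4299
  x_3 = (1 - (-1)·-1.1832 - (-4)·-0.4299 - (-4)·-0.2733) / (12) = -0.2497
  x_4 = (0 - (-2)·-1.1832 - (-4)·-0.4299 - (-4)·-0.2497) / (12) = -0.4237

-1.1832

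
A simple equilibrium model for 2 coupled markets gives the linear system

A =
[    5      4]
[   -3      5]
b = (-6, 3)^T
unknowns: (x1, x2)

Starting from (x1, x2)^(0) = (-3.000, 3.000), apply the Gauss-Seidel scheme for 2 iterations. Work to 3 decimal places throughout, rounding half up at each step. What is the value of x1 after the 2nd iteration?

0.048

Iteration 1:
  x1 = (-6 - (4)·3.000) / (5) = -3.600
  x2 = (3 - (-3)·-3.600) / (5) = -1.560
Iteration 2:
  x1 = (-6 - (4)·-1.560) / (5) = 0.048
  x2 = (3 - (-3)·0.048) / (5) = 0.629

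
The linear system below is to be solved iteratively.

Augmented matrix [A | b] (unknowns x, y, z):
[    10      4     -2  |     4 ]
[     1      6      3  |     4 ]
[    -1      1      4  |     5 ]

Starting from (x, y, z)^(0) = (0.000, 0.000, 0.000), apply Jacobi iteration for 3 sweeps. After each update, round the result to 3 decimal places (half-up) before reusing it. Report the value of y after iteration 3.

Iteration 1:
  x = (4 - (4)·0.000 - (-2)·0.000) / (10) = 0.400
  y = (4 - (1)·0.000 - (3)·0.000) / (6) = 0.667
  z = (5 - (-1)·0.000 - (1)·0.000) / (4) = 1.250
Iteration 2:
  x = (4 - (4)·0.667 - (-2)·1.250) / (10) = 0.383
  y = (4 - (1)·0.400 - (3)·1.250) / (6) = -0.025
  z = (5 - (-1)·0.400 - (1)·0.667) / (4) = 1.183
Iteration 3:
  x = (4 - (4)·-0.025 - (-2)·1.183) / (10) = 0.647
  y = (4 - (1)·0.383 - (3)·1.183) / (6) = 0.011
  z = (5 - (-1)·0.383 - (1)·-0.025) / (4) = 1.352

0.011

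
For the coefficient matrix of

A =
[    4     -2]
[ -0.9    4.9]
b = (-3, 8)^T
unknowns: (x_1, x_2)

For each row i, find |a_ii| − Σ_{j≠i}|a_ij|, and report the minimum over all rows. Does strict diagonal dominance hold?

2

row 1: |4| − (2) = 2
row 2: |4.9| − (0.9) = 4
minimum over rows = 2 → strictly diagonally dominant (convergence guaranteed)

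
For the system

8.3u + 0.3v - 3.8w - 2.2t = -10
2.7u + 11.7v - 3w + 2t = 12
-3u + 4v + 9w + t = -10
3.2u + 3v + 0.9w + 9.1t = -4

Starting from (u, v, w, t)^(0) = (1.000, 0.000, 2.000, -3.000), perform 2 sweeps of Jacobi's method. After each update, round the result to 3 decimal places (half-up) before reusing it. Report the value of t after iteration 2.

-0.615

Iteration 1:
  u = (-10 - (0.3)·0.000 - (-3.8)·2.000 - (-2.2)·-3.000) / (8.3) = -1.084
  v = (12 - (2.7)·1.000 - (-3)·2.000 - (2)·-3.000) / (11.7) = 1.821
  w = (-10 - (-3)·1.000 - (4)·0.000 - (1)·-3.000) / (9) = -0.444
  t = (-4 - (3.2)·1.000 - (3)·0.000 - (0.9)·2.000) / (9.1) = -0.989
Iteration 2:
  u = (-10 - (0.3)·1.821 - (-3.8)·-0.444 - (-2.2)·-0.989) / (8.3) = -1.736
  v = (12 - (2.7)·-1.084 - (-3)·-0.444 - (2)·-0.989) / (11.7) = 1.331
  w = (-10 - (-3)·-1.084 - (4)·1.821 - (1)·-0.989) / (9) = -2.172
  t = (-4 - (3.2)·-1.084 - (3)·1.821 - (0.9)·-0.444) / (9.1) = -0.615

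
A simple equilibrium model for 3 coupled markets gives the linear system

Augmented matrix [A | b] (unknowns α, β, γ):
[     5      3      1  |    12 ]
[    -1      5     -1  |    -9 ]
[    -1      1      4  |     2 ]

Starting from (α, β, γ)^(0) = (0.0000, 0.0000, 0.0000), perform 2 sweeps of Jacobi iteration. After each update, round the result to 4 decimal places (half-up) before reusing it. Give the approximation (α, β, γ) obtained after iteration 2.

Iteration 1:
  α = (12 - (3)·0.0000 - (1)·0.0000) / (5) = 2.4000
  β = (-9 - (-1)·0.0000 - (-1)·0.0000) / (5) = -1.8000
  γ = (2 - (-1)·0.0000 - (1)·0.0000) / (4) = 0.5000
Iteration 2:
  α = (12 - (3)·-1.8000 - (1)·0.5000) / (5) = 3.3800
  β = (-9 - (-1)·2.4000 - (-1)·0.5000) / (5) = -1.2200
  γ = (2 - (-1)·2.4000 - (1)·-1.8000) / (4) = 1.5500

(3.3800, -1.2200, 1.5500)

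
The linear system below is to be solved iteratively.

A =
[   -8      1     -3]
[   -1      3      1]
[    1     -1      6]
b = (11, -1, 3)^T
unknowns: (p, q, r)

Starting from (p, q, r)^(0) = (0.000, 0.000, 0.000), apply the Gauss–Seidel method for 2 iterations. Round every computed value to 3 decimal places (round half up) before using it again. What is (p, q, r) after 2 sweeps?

Iteration 1:
  p = (11 - (1)·0.000 - (-3)·0.000) / (-8) = -1.375
  q = (-1 - (-1)·-1.375 - (1)·0.000) / (3) = -0.792
  r = (3 - (1)·-1.375 - (-1)·-0.792) / (6) = 0.597
Iteration 2:
  p = (11 - (1)·-0.792 - (-3)·0.597) / (-8) = -1.698
  q = (-1 - (-1)·-1.698 - (1)·0.597) / (3) = -1.098
  r = (3 - (1)·-1.698 - (-1)·-1.098) / (6) = 0.600

(-1.698, -1.098, 0.600)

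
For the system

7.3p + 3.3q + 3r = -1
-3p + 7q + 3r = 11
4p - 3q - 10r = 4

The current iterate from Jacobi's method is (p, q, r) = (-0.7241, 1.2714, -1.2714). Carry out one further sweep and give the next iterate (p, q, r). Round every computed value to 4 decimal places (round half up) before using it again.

One sweep:
  p = (-1 - (3.3)·1.2714 - (3)·-1.2714) / (7.3) = -0.1892
  q = (11 - (-3)·-0.7241 - (3)·-1.2714) / (7) = 1.8060
  r = (4 - (4)·-0.7241 - (-3)·1.2714) / (-10) = -1.0711

(-0.1892, 1.8060, -1.0711)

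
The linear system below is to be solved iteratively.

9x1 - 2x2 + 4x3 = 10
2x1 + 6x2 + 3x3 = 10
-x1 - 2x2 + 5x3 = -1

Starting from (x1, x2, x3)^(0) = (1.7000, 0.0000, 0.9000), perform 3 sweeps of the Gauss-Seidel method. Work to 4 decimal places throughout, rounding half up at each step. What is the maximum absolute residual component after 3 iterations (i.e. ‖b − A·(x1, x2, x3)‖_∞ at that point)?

Iteration 1:
  x1 = (10 - (-2)·0.0000 - (4)·0.9000) / (9) = 0.7111
  x2 = (10 - (2)·0.7111 - (3)·0.9000) / (6) = 0.9796
  x3 = (-1 - (-1)·0.7111 - (-2)·0.9796) / (5) = 0.3341
Iteration 2:
  x1 = (10 - (-2)·0.9796 - (4)·0.3341) / (9) = 1.1803
  x2 = (10 - (2)·1.1803 - (3)·0.3341) / (6) = 1.1062
  x3 = (-1 - (-1)·1.1803 - (-2)·1.1062) / (5) = 0.4785
Iteration 3:
  x1 = (10 - (-2)·1.1062 - (4)·0.4785) / (9) = 1.1443
  x2 = (10 - (2)·1.1443 - (3)·0.4785) / (6) = 1.0460
  x3 = (-1 - (-1)·1.1443 - (-2)·1.0460) / (5) = 0.4473
Residual b − A·x = (0.0041, 0.0935, -0.0002); ∞-norm = 0.0935

0.0935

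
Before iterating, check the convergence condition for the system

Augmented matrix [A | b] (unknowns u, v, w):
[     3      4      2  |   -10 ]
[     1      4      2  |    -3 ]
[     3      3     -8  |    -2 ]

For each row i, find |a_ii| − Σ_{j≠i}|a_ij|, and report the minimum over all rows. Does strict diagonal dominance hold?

-3

row 1: |3| − (4+2) = -3
row 2: |4| − (1+2) = 1
row 3: |-8| − (3+3) = 2
minimum over rows = -3 → not strictly diagonally dominant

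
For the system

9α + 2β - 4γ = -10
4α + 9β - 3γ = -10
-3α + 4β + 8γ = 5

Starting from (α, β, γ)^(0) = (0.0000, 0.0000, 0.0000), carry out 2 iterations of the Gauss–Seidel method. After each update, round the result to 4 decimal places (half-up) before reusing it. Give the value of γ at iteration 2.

Iteration 1:
  α = (-10 - (2)·0.0000 - (-4)·0.0000) / (9) = -1.1111
  β = (-10 - (4)·-1.1111 - (-3)·0.0000) / (9) = -0.6173
  γ = (5 - (-3)·-1.1111 - (4)·-0.6173) / (8) = 0.5170
Iteration 2:
  α = (-10 - (2)·-0.6173 - (-4)·0.5170) / (9) = -0.7442
  β = (-10 - (4)·-0.7442 - (-3)·0.5170) / (9) = -0.6080
  γ = (5 - (-3)·-0.7442 - (4)·-0.6080) / (8) = 0.6499

0.6499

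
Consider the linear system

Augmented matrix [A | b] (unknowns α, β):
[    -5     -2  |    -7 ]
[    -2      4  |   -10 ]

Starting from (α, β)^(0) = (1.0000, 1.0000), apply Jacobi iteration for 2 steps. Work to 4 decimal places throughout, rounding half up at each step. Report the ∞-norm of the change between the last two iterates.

Iteration 1:
  α = (-7 - (-2)·1.0000) / (-5) = 1.0000
  β = (-10 - (-2)·1.0000) / (4) = -2.0000
Iteration 2:
  α = (-7 - (-2)·-2.0000) / (-5) = 2.2000
  β = (-10 - (-2)·1.0000) / (4) = -2.0000
Change: (1.2000, 0.0000) → max |·| = 1.2000

1.2000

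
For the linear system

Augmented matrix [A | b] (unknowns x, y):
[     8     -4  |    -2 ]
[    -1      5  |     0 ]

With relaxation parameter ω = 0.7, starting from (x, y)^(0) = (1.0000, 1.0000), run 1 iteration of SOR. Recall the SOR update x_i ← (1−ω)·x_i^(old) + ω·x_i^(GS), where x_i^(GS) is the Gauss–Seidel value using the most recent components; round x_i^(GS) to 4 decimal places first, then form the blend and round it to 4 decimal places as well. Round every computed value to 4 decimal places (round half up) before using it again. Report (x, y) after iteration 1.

Iteration 1:
  x: GS value = (-2 - (-4)·1.0000) / (8) = 0.2500;  x ← (1−ω)·1.0000 + ω·0.2500 = 0.4750
  y: GS value = (0 - (-1)·0.4750) / (5) = 0.0950;  y ← (1−ω)·1.0000 + ω·0.0950 = 0.3665

(0.4750, 0.3665)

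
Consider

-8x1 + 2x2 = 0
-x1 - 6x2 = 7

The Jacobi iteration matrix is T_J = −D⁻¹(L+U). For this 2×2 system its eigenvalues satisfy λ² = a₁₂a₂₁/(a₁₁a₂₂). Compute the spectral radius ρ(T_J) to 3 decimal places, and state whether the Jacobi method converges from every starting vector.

a₁₂a₂₁/(a₁₁a₂₂) = (2)·(-1) / ((-8)·(-6)) = -0.041667
ρ = √|-0.041667| = √0.041667 = 0.204
ρ < 1, so Jacobi converges

0.204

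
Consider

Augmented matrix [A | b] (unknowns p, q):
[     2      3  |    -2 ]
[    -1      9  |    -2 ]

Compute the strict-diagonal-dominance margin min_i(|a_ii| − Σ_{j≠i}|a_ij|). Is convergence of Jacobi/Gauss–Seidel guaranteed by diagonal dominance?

row 1: |2| − (3) = -1
row 2: |9| − (1) = 8
minimum over rows = -1 → not strictly diagonally dominant

-1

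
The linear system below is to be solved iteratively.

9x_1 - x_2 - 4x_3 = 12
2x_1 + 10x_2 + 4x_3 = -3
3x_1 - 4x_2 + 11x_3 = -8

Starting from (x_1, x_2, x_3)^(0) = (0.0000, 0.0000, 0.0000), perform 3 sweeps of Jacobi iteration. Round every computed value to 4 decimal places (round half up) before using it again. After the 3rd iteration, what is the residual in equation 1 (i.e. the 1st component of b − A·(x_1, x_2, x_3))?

0.6844

Iteration 1:
  x_1 = (12 - (-1)·0.0000 - (-4)·0.0000) / (9) = 1.3333
  x_2 = (-3 - (2)·0.0000 - (4)·0.0000) / (10) = -0.3000
  x_3 = (-8 - (3)·0.0000 - (-4)·0.0000) / (11) = -0.7273
Iteration 2:
  x_1 = (12 - (-1)·-0.3000 - (-4)·-0.7273) / (9) = 0.9768
  x_2 = (-3 - (2)·1.3333 - (4)·-0.7273) / (10) = -0.2757
  x_3 = (-8 - (3)·1.3333 - (-4)·-0.3000) / (11) = -1.2000
Iteration 3:
  x_1 = (12 - (-1)·-0.2757 - (-4)·-1.2000) / (9) = 0.7694
  x_2 = (-3 - (2)·0.9768 - (4)·-1.2000) / (10) = -0.0154
  x_3 = (-8 - (3)·0.9768 - (-4)·-0.2757) / (11) = -1.0939
Residual b − A·x = (0.6844, -0.0092, 1.6631)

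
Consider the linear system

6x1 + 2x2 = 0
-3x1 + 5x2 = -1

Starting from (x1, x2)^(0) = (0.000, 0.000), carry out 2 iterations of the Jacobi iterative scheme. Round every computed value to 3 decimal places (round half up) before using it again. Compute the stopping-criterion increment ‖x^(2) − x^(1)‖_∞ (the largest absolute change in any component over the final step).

Iteration 1:
  x1 = (0 - (2)·0.000) / (6) = 0.000
  x2 = (-1 - (-3)·0.000) / (5) = -0.200
Iteration 2:
  x1 = (0 - (2)·-0.200) / (6) = 0.067
  x2 = (-1 - (-3)·0.000) / (5) = -0.200
Change: (0.067, 0.000) → max |·| = 0.067

0.067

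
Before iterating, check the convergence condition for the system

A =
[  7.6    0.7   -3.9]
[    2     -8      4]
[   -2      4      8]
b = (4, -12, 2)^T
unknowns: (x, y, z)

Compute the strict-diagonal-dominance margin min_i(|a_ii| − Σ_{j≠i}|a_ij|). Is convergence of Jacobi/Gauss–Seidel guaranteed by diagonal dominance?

2

row 1: |7.6| − (0.7+3.9) = 3
row 2: |-8| − (2+4) = 2
row 3: |8| − (2+4) = 2
minimum over rows = 2 → strictly diagonally dominant (convergence guaranteed)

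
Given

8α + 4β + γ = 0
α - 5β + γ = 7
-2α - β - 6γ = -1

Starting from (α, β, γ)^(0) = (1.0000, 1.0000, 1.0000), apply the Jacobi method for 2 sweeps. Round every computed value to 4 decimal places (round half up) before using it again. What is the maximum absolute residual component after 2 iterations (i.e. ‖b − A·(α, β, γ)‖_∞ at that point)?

2.0419

Iteration 1:
  α = (0 - (4)·1.0000 - (1)·1.0000) / (8) = -0.6250
  β = (7 - (1)·1.0000 - (1)·1.0000) / (-5) = -1.0000
  γ = (-1 - (-2)·1.0000 - (-1)·1.0000) / (-6) = -0.3333
Iteration 2:
  α = (0 - (4)·-1.0000 - (1)·-0.3333) / (8) = 0.5417
  β = (7 - (1)·-0.6250 - (1)·-0.3333) / (-5) = -1.5917
  γ = (-1 - (-2)·-0.6250 - (-1)·-1.0000) / (-6) = 0.5417
Residual b − A·x = (1.4915, -2.0419, 1.7419); ∞-norm = 2.0419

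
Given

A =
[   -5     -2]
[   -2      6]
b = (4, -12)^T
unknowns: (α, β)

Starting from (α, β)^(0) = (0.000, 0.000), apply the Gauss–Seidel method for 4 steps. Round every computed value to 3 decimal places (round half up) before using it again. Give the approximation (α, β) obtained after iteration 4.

Iteration 1:
  α = (4 - (-2)·0.000) / (-5) = -0.800
  β = (-12 - (-2)·-0.800) / (6) = -2.267
Iteration 2:
  α = (4 - (-2)·-2.267) / (-5) = 0.107
  β = (-12 - (-2)·0.107) / (6) = -1.964
Iteration 3:
  α = (4 - (-2)·-1.964) / (-5) = -0.014
  β = (-12 - (-2)·-0.014) / (6) = -2.005
Iteration 4:
  α = (4 - (-2)·-2.005) / (-5) = 0.002
  β = (-12 - (-2)·0.002) / (6) = -1.999

(0.002, -1.999)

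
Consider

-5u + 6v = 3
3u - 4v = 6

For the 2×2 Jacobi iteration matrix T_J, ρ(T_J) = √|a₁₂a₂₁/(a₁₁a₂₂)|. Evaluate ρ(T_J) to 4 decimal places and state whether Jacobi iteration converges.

a₁₂a₂₁/(a₁₁a₂₂) = (6)·(3) / ((-5)·(-4)) = 0.900000
ρ = √|0.900000| = √0.900000 = 0.9487
ρ < 1, so Jacobi converges

0.9487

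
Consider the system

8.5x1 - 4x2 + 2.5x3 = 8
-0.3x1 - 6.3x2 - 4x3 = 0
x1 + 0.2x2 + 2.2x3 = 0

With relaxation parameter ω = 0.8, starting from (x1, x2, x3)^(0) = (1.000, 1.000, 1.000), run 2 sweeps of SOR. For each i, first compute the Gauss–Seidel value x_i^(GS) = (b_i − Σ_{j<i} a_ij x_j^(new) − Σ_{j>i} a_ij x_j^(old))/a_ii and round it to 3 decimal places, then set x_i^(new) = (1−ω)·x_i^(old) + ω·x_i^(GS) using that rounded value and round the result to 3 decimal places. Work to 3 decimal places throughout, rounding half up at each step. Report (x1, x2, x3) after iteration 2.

Iteration 1:
  x1: GS value = (8 - (-4)·1.000 - (2.5)·1.000) / (8.5) = 1.118;  x1 ← (1−ω)·1.000 + ω·1.118 = 1.094
  x2: GS value = (0 - (-0.3)·1.094 - (-4)·1.000) / (-6.3) = -0.687;  x2 ← (1−ω)·1.000 + ω·-0.687 = -0.350
  x3: GS value = (0 - (1)·1.094 - (0.2)·-0.350) / (2.2) = -0.465;  x3 ← (1−ω)·1.000 + ω·-0.465 = -0.172
Iteration 2:
  x1: GS value = (8 - (-4)·-0.350 - (2.5)·-0.172) / (8.5) = 0.827;  x1 ← (1−ω)·1.094 + ω·0.827 = 0.880
  x2: GS value = (0 - (-0.3)·0.880 - (-4)·-0.172) / (-6.3) = 0.067;  x2 ← (1−ω)·-0.350 + ω·0.067 = -0.016
  x3: GS value = (0 - (1)·0.880 - (0.2)·-0.016) / (2.2) = -0.399;  x3 ← (1−ω)·-0.172 + ω·-0.399 = -0.354

(0.880, -0.016, -0.354)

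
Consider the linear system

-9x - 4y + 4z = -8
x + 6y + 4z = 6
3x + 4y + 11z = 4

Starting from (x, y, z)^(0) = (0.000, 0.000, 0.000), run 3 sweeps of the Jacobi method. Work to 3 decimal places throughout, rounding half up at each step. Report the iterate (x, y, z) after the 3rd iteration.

Iteration 1:
  x = (-8 - (-4)·0.000 - (4)·0.000) / (-9) = 0.889
  y = (6 - (1)·0.000 - (4)·0.000) / (6) = 1.000
  z = (4 - (3)·0.000 - (4)·0.000) / (11) = 0.364
Iteration 2:
  x = (-8 - (-4)·1.000 - (4)·0.364) / (-9) = 0.606
  y = (6 - (1)·0.889 - (4)·0.364) / (6) = 0.609
  z = (4 - (3)·0.889 - (4)·1.000) / (11) = -0.242
Iteration 3:
  x = (-8 - (-4)·0.609 - (4)·-0.242) / (-9) = 0.511
  y = (6 - (1)·0.606 - (4)·-0.242) / (6) = 1.060
  z = (4 - (3)·0.606 - (4)·0.609) / (11) = -0.023

(0.511, 1.060, -0.023)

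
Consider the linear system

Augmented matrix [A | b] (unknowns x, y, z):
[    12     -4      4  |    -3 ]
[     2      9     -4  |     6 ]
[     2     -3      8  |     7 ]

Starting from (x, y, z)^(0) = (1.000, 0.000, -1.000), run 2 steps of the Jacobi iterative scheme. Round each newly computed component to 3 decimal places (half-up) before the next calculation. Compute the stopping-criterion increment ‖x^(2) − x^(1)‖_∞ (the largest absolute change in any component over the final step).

0.926

Iteration 1:
  x = (-3 - (-4)·0.000 - (4)·-1.000) / (12) = 0.083
  y = (6 - (2)·1.000 - (-4)·-1.000) / (9) = 0.000
  z = (7 - (2)·1.000 - (-3)·0.000) / (8) = 0.625
Iteration 2:
  x = (-3 - (-4)·0.000 - (4)·0.625) / (12) = -0.458
  y = (6 - (2)·0.083 - (-4)·0.625) / (9) = 0.926
  z = (7 - (2)·0.083 - (-3)·0.000) / (8) = 0.854
Change: (-0.541, 0.926, 0.229) → max |·| = 0.926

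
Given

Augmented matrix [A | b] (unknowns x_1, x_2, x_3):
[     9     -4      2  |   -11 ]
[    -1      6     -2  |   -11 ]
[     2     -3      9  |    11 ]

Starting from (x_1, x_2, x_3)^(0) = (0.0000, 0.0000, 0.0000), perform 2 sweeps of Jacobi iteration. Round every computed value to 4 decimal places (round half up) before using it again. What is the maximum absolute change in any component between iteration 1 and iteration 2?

Iteration 1:
  x_1 = (-11 - (-4)·0.0000 - (2)·0.0000) / (9) = -1.2222
  x_2 = (-11 - (-1)·0.0000 - (-2)·0.0000) / (6) = -1.8333
  x_3 = (11 - (2)·0.0000 - (-3)·0.0000) / (9) = 1.2222
Iteration 2:
  x_1 = (-11 - (-4)·-1.8333 - (2)·1.2222) / (9) = -2.3086
  x_2 = (-11 - (-1)·-1.2222 - (-2)·1.2222) / (6) = -1.6296
  x_3 = (11 - (2)·-1.2222 - (-3)·-1.8333) / (9) = 0.8827
Change: (-1.0864, 0.2037, -0.3395) → max |·| = 1.0864

1.0864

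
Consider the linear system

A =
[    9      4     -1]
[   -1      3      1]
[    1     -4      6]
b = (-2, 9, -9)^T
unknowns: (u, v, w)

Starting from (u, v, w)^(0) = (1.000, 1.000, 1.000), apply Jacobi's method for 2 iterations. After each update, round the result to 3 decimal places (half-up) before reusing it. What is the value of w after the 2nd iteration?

0.593

Iteration 1:
  u = (-2 - (4)·1.000 - (-1)·1.000) / (9) = -0.556
  v = (9 - (-1)·1.000 - (1)·1.000) / (3) = 3.000
  w = (-9 - (1)·1.000 - (-4)·1.000) / (6) = -1.000
Iteration 2:
  u = (-2 - (4)·3.000 - (-1)·-1.000) / (9) = -1.667
  v = (9 - (-1)·-0.556 - (1)·-1.000) / (3) = 3.148
  w = (-9 - (1)·-0.556 - (-4)·3.000) / (6) = 0.593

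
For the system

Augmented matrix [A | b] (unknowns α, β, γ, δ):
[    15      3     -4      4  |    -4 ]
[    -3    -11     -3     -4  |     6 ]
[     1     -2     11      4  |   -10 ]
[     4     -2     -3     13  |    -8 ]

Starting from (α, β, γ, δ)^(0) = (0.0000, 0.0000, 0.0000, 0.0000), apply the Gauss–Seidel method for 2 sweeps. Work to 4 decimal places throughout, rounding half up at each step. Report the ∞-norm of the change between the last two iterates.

0.5510

Iteration 1:
  α = (-4 - (3)·0.0000 - (-4)·0.0000 - (4)·0.0000) / (15) = -0.2667
  β = (6 - (-3)·-0.2667 - (-3)·0.0000 - (-4)·0.0000) / (-11) = -0.4727
  γ = (-10 - (1)·-0.2667 - (-2)·-0.4727 - (4)·0.0000) / (11) = -0.9708
  δ = (-8 - (4)·-0.2667 - (-2)·-0.4727 - (-3)·-0.9708) / (13) = -0.8301
Iteration 2:
  α = (-4 - (3)·-0.4727 - (-4)·-0.9708 - (4)·-0.8301) / (15) = -0.2096
  β = (6 - (-3)·-0.2096 - (-3)·-0.9708 - (-4)·-0.8301) / (-11) = 0.0783
  γ = (-10 - (1)·-0.2096 - (-2)·0.0783 - (4)·-0.8301) / (11) = -0.5739
  δ = (-8 - (4)·-0.2096 - (-2)·0.0783 - (-3)·-0.5739) / (13) = -0.6713
Change: (0.0571, 0.5510, 0.3969, 0.1588) → max |·| = 0.5510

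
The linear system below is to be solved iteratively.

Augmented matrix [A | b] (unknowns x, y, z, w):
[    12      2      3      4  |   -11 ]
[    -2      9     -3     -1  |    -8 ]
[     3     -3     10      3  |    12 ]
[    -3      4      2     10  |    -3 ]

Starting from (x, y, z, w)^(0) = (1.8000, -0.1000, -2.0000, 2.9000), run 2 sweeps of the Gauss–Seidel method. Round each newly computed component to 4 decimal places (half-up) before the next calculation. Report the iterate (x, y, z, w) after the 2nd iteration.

(-0.6799, -0.9638, 1.1601, -0.3505)

Iteration 1:
  x = (-11 - (2)·-0.1000 - (3)·-2.0000 - (4)·2.9000) / (12) = -1.3667
  y = (-8 - (-2)·-1.3667 - (-3)·-2.0000 - (-1)·2.9000) / (9) = -1.5370
  z = (12 - (3)·-1.3667 - (-3)·-1.5370 - (3)·2.9000) / (10) = 0.2789
  w = (-3 - (-3)·-1.3667 - (4)·-1.5370 - (2)·0.2789) / (10) = -0.1510
Iteration 2:
  x = (-11 - (2)·-1.5370 - (3)·0.2789 - (4)·-0.1510) / (12) = -0.6799
  y = (-8 - (-2)·-0.6799 - (-3)·0.2789 - (-1)·-0.1510) / (9) = -0.9638
  z = (12 - (3)·-0.6799 - (-3)·-0.9638 - (3)·-0.1510) / (10) = 1.1601
  w = (-3 - (-3)·-0.6799 - (4)·-0.9638 - (2)·1.1601) / (10) = -0.3505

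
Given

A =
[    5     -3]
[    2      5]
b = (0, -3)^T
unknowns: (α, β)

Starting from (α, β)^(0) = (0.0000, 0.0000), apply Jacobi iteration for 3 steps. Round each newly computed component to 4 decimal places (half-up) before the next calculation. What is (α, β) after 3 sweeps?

(-0.3600, -0.4560)

Iteration 1:
  α = (0 - (-3)·0.0000) / (5) = 0.0000
  β = (-3 - (2)·0.0000) / (5) = -0.6000
Iteration 2:
  α = (0 - (-3)·-0.6000) / (5) = -0.3600
  β = (-3 - (2)·0.0000) / (5) = -0.6000
Iteration 3:
  α = (0 - (-3)·-0.6000) / (5) = -0.3600
  β = (-3 - (2)·-0.3600) / (5) = -0.4560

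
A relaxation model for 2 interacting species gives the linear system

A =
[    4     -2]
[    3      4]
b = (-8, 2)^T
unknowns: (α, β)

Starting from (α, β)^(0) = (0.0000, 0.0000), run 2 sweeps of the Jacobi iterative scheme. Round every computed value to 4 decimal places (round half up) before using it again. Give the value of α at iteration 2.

-1.7500

Iteration 1:
  α = (-8 - (-2)·0.0000) / (4) = -2.0000
  β = (2 - (3)·0.0000) / (4) = 0.5000
Iteration 2:
  α = (-8 - (-2)·0.5000) / (4) = -1.7500
  β = (2 - (3)·-2.0000) / (4) = 2.0000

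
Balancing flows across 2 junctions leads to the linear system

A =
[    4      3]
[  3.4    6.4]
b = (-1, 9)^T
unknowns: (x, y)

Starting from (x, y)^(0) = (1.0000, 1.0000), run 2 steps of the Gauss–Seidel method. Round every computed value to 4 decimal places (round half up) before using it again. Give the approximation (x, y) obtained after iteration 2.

Iteration 1:
  x = (-1 - (3)·1.0000) / (4) = -1.0000
  y = (9 - (3.4)·-1.0000) / (6.4) = 1.9375
Iteration 2:
  x = (-1 - (3)·1.9375) / (4) = -1.7031
  y = (9 - (3.4)·-1.7031) / (6.4) = 2.3110

(-1.7031, 2.3110)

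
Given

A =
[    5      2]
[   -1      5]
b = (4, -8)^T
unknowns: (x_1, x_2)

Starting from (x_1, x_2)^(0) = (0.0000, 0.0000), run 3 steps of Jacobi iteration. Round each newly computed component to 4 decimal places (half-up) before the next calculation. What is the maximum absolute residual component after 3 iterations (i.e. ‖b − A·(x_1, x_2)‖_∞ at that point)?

0.2560

Iteration 1:
  x_1 = (4 - (2)·0.0000) / (5) = 0.8000
  x_2 = (-8 - (-1)·0.0000) / (5) = -1.6000
Iteration 2:
  x_1 = (4 - (2)·-1.6000) / (5) = 1.4400
  x_2 = (-8 - (-1)·0.8000) / (5) = -1.4400
Iteration 3:
  x_1 = (4 - (2)·-1.4400) / (5) = 1.3760
  x_2 = (-8 - (-1)·1.4400) / (5) = -1.3120
Residual b − A·x = (-0.2560, -0.0640); ∞-norm = 0.2560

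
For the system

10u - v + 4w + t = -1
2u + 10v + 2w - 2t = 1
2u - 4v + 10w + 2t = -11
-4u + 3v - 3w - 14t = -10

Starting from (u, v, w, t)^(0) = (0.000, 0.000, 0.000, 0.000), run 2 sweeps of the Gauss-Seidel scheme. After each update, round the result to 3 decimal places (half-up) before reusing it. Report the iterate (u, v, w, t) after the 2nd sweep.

Iteration 1:
  u = (-1 - (-1)·0.000 - (4)·0.000 - (1)·0.000) / (10) = -0.100
  v = (1 - (2)·-0.100 - (2)·0.000 - (-2)·0.000) / (10) = 0.120
  w = (-11 - (2)·-0.100 - (-4)·0.120 - (2)·0.000) / (10) = -1.032
  t = (-10 - (-4)·-0.100 - (3)·0.120 - (-3)·-1.032) / (-14) = 0.990
Iteration 2:
  u = (-1 - (-1)·0.120 - (4)·-1.032 - (1)·0.990) / (10) = 0.226
  v = (1 - (2)·0.226 - (2)·-1.032 - (-2)·0.990) / (10) = 0.459
  w = (-11 - (2)·0.226 - (-4)·0.459 - (2)·0.990) / (10) = -1.160
  t = (-10 - (-4)·0.226 - (3)·0.459 - (-3)·-1.160) / (-14) = 0.997

(0.226, 0.459, -1.160, 0.997)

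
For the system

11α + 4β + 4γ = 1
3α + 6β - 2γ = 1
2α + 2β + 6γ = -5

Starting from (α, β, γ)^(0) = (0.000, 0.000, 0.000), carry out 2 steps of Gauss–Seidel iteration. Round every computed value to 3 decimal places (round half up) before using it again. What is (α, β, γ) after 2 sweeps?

(0.376, -0.323, -0.851)

Iteration 1:
  α = (1 - (4)·0.000 - (4)·0.000) / (11) = 0.091
  β = (1 - (3)·0.091 - (-2)·0.000) / (6) = 0.121
  γ = (-5 - (2)·0.091 - (2)·0.121) / (6) = -0.904
Iteration 2:
  α = (1 - (4)·0.121 - (4)·-0.904) / (11) = 0.376
  β = (1 - (3)·0.376 - (-2)·-0.904) / (6) = -0.323
  γ = (-5 - (2)·0.376 - (2)·-0.323) / (6) = -0.851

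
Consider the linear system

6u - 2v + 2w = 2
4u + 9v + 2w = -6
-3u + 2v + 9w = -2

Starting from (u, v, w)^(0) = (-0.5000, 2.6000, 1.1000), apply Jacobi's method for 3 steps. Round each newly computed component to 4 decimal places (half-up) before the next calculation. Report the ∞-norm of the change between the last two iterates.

0.4362

Iteration 1:
  u = (2 - (-2)·2.6000 - (2)·1.1000) / (6) = 0.8333
  v = (-6 - (4)·-0.5000 - (2)·1.1000) / (9) = -0.6889
  w = (-2 - (-3)·-0.5000 - (2)·2.6000) / (9) = -0.9667
Iteration 2:
  u = (2 - (-2)·-0.6889 - (2)·-0.9667) / (6) = 0.4259
  v = (-6 - (4)·0.8333 - (2)·-0.9667) / (9) = -0.8222
  w = (-2 - (-3)·0.8333 - (2)·-0.6889) / (9) = 0.2086
Iteration 3:
  u = (2 - (-2)·-0.8222 - (2)·0.2086) / (6) = -0.0103
  v = (-6 - (4)·0.4259 - (2)·0.2086) / (9) = -0.9023
  w = (-2 - (-3)·0.4259 - (2)·-0.8222) / (9) = 0.1025
Change: (-0.4362, -0.0801, -0.1061) → max |·| = 0.4362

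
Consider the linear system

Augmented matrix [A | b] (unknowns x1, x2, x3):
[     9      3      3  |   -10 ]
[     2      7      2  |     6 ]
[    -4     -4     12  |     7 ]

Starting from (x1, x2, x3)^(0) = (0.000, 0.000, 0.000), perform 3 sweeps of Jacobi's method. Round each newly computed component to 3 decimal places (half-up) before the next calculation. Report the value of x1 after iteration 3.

-1.613

Iteration 1:
  x1 = (-10 - (3)·0.000 - (3)·0.000) / (9) = -1.111
  x2 = (6 - (2)·0.000 - (2)·0.000) / (7) = 0.857
  x3 = (7 - (-4)·0.000 - (-4)·0.000) / (12) = 0.583
Iteration 2:
  x1 = (-10 - (3)·0.857 - (3)·0.583) / (9) = -1.591
  x2 = (6 - (2)·-1.111 - (2)·0.583) / (7) = 1.008
  x3 = (7 - (-4)·-1.111 - (-4)·0.857) / (12) = 0.499
Iteration 3:
  x1 = (-10 - (3)·1.008 - (3)·0.499) / (9) = -1.613
  x2 = (6 - (2)·-1.591 - (2)·0.499) / (7) = 1.169
  x3 = (7 - (-4)·-1.591 - (-4)·1.008) / (12) = 0.389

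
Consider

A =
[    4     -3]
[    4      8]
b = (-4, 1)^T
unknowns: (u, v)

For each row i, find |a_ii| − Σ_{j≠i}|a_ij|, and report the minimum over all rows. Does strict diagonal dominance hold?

row 1: |4| − (3) = 1
row 2: |8| − (4) = 4
minimum over rows = 1 → strictly diagonally dominant (convergence guaranteed)

1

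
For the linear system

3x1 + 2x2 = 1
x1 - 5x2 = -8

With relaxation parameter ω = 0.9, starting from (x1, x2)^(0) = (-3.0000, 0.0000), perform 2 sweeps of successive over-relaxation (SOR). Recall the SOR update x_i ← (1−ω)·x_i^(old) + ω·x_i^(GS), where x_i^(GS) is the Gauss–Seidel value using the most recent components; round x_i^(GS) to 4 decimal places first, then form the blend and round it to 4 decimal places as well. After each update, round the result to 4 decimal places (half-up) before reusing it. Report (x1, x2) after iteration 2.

(-0.5640, 1.4825)

Iteration 1:
  x1: GS value = (1 - (2)·0.0000) / (3) = 0.3333;  x1 ← (1−ω)·-3.0000 + ω·0.3333 = 0.0000
  x2: GS value = (-8 - (1)·0.0000) / (-5) = 1.6000;  x2 ← (1−ω)·0.0000 + ω·1.6000 = 1.4400
Iteration 2:
  x1: GS value = (1 - (2)·1.4400) / (3) = -0.6267;  x1 ← (1−ω)·0.0000 + ω·-0.6267 = -0.5640
  x2: GS value = (-8 - (1)·-0.5640) / (-5) = 1.4872;  x2 ← (1−ω)·1.4400 + ω·1.4872 = 1.4825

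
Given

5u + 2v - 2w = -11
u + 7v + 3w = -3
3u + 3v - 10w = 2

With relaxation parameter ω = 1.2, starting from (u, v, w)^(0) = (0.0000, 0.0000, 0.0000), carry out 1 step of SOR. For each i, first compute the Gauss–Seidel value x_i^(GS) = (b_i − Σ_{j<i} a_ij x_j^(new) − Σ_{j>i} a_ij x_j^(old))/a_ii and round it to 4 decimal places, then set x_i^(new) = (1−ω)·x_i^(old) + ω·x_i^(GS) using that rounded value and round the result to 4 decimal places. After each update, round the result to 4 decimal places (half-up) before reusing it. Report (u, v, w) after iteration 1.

(-2.6400, -0.0617, -1.2126)

Iteration 1:
  u: GS value = (-11 - (2)·0.0000 - (-2)·0.0000) / (5) = -2.2000;  u ← (1−ω)·0.0000 + ω·-2.2000 = -2.6400
  v: GS value = (-3 - (1)·-2.6400 - (3)·0.0000) / (7) = -0.0514;  v ← (1−ω)·0.0000 + ω·-0.0514 = -0.0617
  w: GS value = (2 - (3)·-2.6400 - (3)·-0.0617) / (-10) = -1.0105;  w ← (1−ω)·0.0000 + ω·-1.0105 = -1.2126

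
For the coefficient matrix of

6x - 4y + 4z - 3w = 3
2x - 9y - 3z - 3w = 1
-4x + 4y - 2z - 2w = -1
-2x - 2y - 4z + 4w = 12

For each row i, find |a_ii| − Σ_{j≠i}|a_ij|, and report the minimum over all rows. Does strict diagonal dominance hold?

-8

row 1: |6| − (4+4+3) = -5
row 2: |-9| − (2+3+3) = 1
row 3: |-2| − (4+4+2) = -8
row 4: |4| − (2+2+4) = -4
minimum over rows = -8 → not strictly diagonally dominant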